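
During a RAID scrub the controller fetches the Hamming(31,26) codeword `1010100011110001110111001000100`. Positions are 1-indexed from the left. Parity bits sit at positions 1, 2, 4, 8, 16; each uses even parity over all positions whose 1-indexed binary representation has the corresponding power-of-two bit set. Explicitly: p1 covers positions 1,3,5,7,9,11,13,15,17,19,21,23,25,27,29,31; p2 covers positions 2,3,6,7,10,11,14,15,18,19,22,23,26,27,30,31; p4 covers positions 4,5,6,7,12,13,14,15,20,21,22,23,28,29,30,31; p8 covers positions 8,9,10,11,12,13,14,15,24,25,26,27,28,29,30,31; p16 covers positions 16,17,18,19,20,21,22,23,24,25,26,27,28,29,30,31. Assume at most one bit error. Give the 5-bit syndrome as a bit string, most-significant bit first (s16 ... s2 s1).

s1: b1⊕b3⊕b5⊕b7⊕b9⊕b11⊕b13⊕b15⊕b17⊕b19⊕b21⊕b23⊕b25⊕b27⊕b29⊕b31 = 1⊕1⊕1⊕0⊕1⊕1⊕0⊕0⊕1⊕0⊕1⊕0⊕1⊕0⊕1⊕0 = 1
s2: b2⊕b3⊕b6⊕b7⊕b10⊕b11⊕b14⊕b15⊕b18⊕b19⊕b22⊕b23⊕b26⊕b27⊕b30⊕b31 = 0⊕1⊕0⊕0⊕1⊕1⊕0⊕0⊕1⊕0⊕1⊕0⊕0⊕0⊕0⊕0 = 1
s4: b4⊕b5⊕b6⊕b7⊕b12⊕b13⊕b14⊕b15⊕b20⊕b21⊕b22⊕b23⊕b28⊕b29⊕b30⊕b31 = 0⊕1⊕0⊕0⊕1⊕0⊕0⊕0⊕1⊕1⊕1⊕0⊕0⊕1⊕0⊕0 = 0
s8: b8⊕b9⊕b10⊕b11⊕b12⊕b13⊕b14⊕b15⊕b24⊕b25⊕b26⊕b27⊕b28⊕b29⊕b30⊕b31 = 0⊕1⊕1⊕1⊕1⊕0⊕0⊕0⊕0⊕1⊕0⊕0⊕0⊕1⊕0⊕0 = 0
s16: b16⊕b17⊕b18⊕b19⊕b20⊕b21⊕b22⊕b23⊕b24⊕b25⊕b26⊕b27⊕b28⊕b29⊕b30⊕b31 = 1⊕1⊕1⊕0⊕1⊕1⊕1⊕0⊕0⊕1⊕0⊕0⊕0⊕1⊕0⊕0 = 0
Syndrome (s16...s1) = 00011 → position 3.

00011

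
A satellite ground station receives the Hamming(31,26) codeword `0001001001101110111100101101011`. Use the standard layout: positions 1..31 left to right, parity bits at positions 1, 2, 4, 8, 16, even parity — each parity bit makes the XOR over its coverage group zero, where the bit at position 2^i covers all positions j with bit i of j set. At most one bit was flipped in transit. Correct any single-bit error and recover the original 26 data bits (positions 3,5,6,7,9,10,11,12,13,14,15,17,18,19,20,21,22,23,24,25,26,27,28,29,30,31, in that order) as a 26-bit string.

s1: b1⊕b3⊕b5⊕b7⊕b9⊕b11⊕b13⊕b15⊕b17⊕b19⊕b21⊕b23⊕b25⊕b27⊕b29⊕b31 = 0⊕0⊕0⊕1⊕0⊕1⊕1⊕1⊕1⊕1⊕0⊕1⊕1⊕0⊕0⊕1 = 1
s2: b2⊕b3⊕b6⊕b7⊕b10⊕b11⊕b14⊕b15⊕b18⊕b19⊕b22⊕b23⊕b26⊕b27⊕b30⊕b31 = 0⊕0⊕0⊕1⊕1⊕1⊕1⊕1⊕1⊕1⊕0⊕1⊕1⊕0⊕1⊕1 = 1
s4: b4⊕b5⊕b6⊕b7⊕b12⊕b13⊕b14⊕b15⊕b20⊕b21⊕b22⊕b23⊕b28⊕b29⊕b30⊕b31 = 1⊕0⊕0⊕1⊕0⊕1⊕1⊕1⊕1⊕0⊕0⊕1⊕1⊕0⊕1⊕1 = 0
s8: b8⊕b9⊕b10⊕b11⊕b12⊕b13⊕b14⊕b15⊕b24⊕b25⊕b26⊕b27⊕b28⊕b29⊕b30⊕b31 = 0⊕0⊕1⊕1⊕0⊕1⊕1⊕1⊕0⊕1⊕1⊕0⊕1⊕0⊕1⊕1 = 0
s16: b16⊕b17⊕b18⊕b19⊕b20⊕b21⊕b22⊕b23⊕b24⊕b25⊕b26⊕b27⊕b28⊕b29⊕b30⊕b31 = 0⊕1⊕1⊕1⊕1⊕0⊕0⊕1⊕0⊕1⊕1⊕0⊕1⊕0⊕1⊕1 = 0
Syndrome (s16...s1) = 00011 → position 3.
Flip bit 3: corrected codeword = 0011001001101110111100101101011
Data bits at positions 3,5,6,7,9,10,11,12,13,14,15,17,18,19,20,21,22,23,24,25,26,27,28,29,30,31: 10010110111111100101101011

10010110111111100101101011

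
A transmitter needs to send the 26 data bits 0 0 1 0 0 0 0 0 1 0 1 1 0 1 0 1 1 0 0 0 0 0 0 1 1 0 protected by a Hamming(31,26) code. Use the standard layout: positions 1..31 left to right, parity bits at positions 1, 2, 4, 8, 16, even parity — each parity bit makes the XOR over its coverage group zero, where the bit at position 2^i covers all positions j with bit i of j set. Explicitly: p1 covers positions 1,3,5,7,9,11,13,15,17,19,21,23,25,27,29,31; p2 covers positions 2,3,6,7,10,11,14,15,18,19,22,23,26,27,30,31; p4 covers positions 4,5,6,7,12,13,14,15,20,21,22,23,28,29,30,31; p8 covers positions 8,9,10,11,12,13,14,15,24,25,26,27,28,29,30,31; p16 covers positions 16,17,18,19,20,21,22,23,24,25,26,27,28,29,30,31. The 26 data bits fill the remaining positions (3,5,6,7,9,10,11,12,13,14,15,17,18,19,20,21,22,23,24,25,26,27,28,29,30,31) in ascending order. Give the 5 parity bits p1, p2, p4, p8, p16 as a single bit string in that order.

01100

Place data bits at non-power-of-two positions: b3=0, b5=0, b6=1, b7=0, b9=0, b10=0, b11=0, b12=0, b13=1, b14=0, b15=1, b17=1, b18=0, b19=1, b20=0, b21=1, b22=1, b23=0, b24=0, b25=0, b26=0, b27=0, b28=0, b29=1, b30=1, b31=0.
p1 = XOR of data positions {3,5,7,9,11,13,15,17,19,21,23,25,27,29,31} = 0⊕0⊕0⊕0⊕0⊕1⊕1⊕1⊕1⊕1⊕0⊕0⊕0⊕1⊕0 = 0
p2 = XOR of data positions {3,6,7,10,11,14,15,18,19,22,23,26,27,30,31} = 0⊕1⊕0⊕0⊕0⊕0⊕1⊕0⊕1⊕1⊕0⊕0⊕0⊕1⊕0 = 1
p4 = XOR of data positions {5,6,7,12,13,14,15,20,21,22,23,28,29,30,31} = 0⊕1⊕0⊕0⊕1⊕0⊕1⊕0⊕1⊕1⊕0⊕0⊕1⊕1⊕0 = 1
p8 = XOR of data positions {9,10,11,12,13,14,15,24,25,26,27,28,29,30,31} = 0⊕0⊕0⊕0⊕1⊕0⊕1⊕0⊕0⊕0⊕0⊕0⊕1⊕1⊕0 = 0
p16 = XOR of data positions {17,18,19,20,21,22,23,24,25,26,27,28,29,30,31} = 1⊕0⊕1⊕0⊕1⊕1⊕0⊕0⊕0⊕0⊕0⊕0⊕1⊕1⊕0 = 0
Parity bits p1,p2,p4,p8,p16 = 01100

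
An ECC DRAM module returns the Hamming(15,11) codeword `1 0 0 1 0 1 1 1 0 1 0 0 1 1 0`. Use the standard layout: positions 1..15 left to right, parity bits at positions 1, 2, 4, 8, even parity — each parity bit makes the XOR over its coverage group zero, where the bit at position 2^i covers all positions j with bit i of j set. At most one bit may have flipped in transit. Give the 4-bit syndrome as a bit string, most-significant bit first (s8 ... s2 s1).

0101

s1: b1⊕b3⊕b5⊕b7⊕b9⊕b11⊕b13⊕b15 = 1⊕0⊕0⊕1⊕0⊕0⊕1⊕0 = 1
s2: b2⊕b3⊕b6⊕b7⊕b10⊕b11⊕b14⊕b15 = 0⊕0⊕1⊕1⊕1⊕0⊕1⊕0 = 0
s4: b4⊕b5⊕b6⊕b7⊕b12⊕b13⊕b14⊕b15 = 1⊕0⊕1⊕1⊕0⊕1⊕1⊕0 = 1
s8: b8⊕b9⊕b10⊕b11⊕b12⊕b13⊕b14⊕b15 = 1⊕0⊕1⊕0⊕0⊕1⊕1⊕0 = 0
Syndrome (s8...s1) = 0101 → position 5.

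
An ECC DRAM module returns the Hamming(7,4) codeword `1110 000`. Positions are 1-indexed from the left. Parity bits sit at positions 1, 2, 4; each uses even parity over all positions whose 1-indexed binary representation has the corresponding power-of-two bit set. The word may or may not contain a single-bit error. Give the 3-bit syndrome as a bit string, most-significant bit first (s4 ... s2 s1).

000

s1: b1⊕b3⊕b5⊕b7 = 1⊕1⊕0⊕0 = 0
s2: b2⊕b3⊕b6⊕b7 = 1⊕1⊕0⊕0 = 0
s4: b4⊕b5⊕b6⊕b7 = 0⊕0⊕0⊕0 = 0
Syndrome (s4...s1) = 000 → position 0 (no error).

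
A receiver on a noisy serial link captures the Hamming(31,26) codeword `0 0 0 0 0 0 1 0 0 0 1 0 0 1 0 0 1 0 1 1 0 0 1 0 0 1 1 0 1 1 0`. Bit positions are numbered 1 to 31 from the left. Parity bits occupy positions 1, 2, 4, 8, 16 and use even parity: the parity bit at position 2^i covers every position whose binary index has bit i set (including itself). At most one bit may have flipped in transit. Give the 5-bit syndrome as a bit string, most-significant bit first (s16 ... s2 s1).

s1: b1⊕b3⊕b5⊕b7⊕b9⊕b11⊕b13⊕b15⊕b17⊕b19⊕b21⊕b23⊕b25⊕b27⊕b29⊕b31 = 0⊕0⊕0⊕1⊕0⊕1⊕0⊕0⊕1⊕1⊕0⊕1⊕0⊕1⊕1⊕0 = 1
s2: b2⊕b3⊕b6⊕b7⊕b10⊕b11⊕b14⊕b15⊕b18⊕b19⊕b22⊕b23⊕b26⊕b27⊕b30⊕b31 = 0⊕0⊕0⊕1⊕0⊕1⊕1⊕0⊕0⊕1⊕0⊕1⊕1⊕1⊕1⊕0 = 0
s4: b4⊕b5⊕b6⊕b7⊕b12⊕b13⊕b14⊕b15⊕b20⊕b21⊕b22⊕b23⊕b28⊕b29⊕b30⊕b31 = 0⊕0⊕0⊕1⊕0⊕0⊕1⊕0⊕1⊕0⊕0⊕1⊕0⊕1⊕1⊕0 = 0
s8: b8⊕b9⊕b10⊕b11⊕b12⊕b13⊕b14⊕b15⊕b24⊕b25⊕b26⊕b27⊕b28⊕b29⊕b30⊕b31 = 0⊕0⊕0⊕1⊕0⊕0⊕1⊕0⊕0⊕0⊕1⊕1⊕0⊕1⊕1⊕0 = 0
s16: b16⊕b17⊕b18⊕b19⊕b20⊕b21⊕b22⊕b23⊕b24⊕b25⊕b26⊕b27⊕b28⊕b29⊕b30⊕b31 = 0⊕1⊕0⊕1⊕1⊕0⊕0⊕1⊕0⊕0⊕1⊕1⊕0⊕1⊕1⊕0 = 0
Syndrome (s16...s1) = 00001 → position 1.

00001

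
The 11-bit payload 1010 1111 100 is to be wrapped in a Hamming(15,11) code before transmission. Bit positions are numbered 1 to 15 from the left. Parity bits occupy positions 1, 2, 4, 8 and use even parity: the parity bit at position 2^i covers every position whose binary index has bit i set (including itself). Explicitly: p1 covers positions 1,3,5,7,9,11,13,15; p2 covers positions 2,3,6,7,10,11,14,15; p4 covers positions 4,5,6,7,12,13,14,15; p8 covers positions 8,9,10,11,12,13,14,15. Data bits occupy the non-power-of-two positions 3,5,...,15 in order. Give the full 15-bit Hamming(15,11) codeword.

Place data bits at non-power-of-two positions: b3=1, b5=0, b6=1, b7=0, b9=1, b10=1, b11=1, b12=1, b13=1, b14=0, b15=0.
p1 = XOR of data positions {3,5,7,9,11,13,15} = 1⊕0⊕0⊕1⊕1⊕1⊕0 = 0
p2 = XOR of data positions {3,6,7,10,11,14,15} = 1⊕1⊕0⊕1⊕1⊕0⊕0 = 0
p4 = XOR of data positions {5,6,7,12,13,14,15} = 0⊕1⊕0⊕1⊕1⊕0⊕0 = 1
p8 = XOR of data positions {9,10,11,12,13,14,15} = 1⊕1⊕1⊕1⊕1⊕0⊕0 = 1
Codeword b1..b15 = 001101011111100

001101011111100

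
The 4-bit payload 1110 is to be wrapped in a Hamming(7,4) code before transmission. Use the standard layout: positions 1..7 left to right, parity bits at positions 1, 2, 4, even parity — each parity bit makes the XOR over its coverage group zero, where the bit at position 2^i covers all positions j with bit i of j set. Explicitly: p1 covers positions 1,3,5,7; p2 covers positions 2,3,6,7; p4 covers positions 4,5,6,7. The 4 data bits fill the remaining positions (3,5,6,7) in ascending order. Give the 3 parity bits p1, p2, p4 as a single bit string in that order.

000

Place data bits at non-power-of-two positions: b3=1, b5=1, b6=1, b7=0.
p1 = XOR of data positions {3,5,7} = 1⊕1⊕0 = 0
p2 = XOR of data positions {3,6,7} = 1⊕1⊕0 = 0
p4 = XOR of data positions {5,6,7} = 1⊕1⊕0 = 0
Parity bits p1,p2,p4 = 000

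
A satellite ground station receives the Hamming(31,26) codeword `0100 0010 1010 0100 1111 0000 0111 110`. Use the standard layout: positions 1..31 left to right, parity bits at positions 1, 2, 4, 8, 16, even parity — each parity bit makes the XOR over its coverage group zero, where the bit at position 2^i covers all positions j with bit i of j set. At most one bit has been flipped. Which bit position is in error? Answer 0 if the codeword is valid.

19

s1: b1⊕b3⊕b5⊕b7⊕b9⊕b11⊕b13⊕b15⊕b17⊕b19⊕b21⊕b23⊕b25⊕b27⊕b29⊕b31 = 0⊕0⊕0⊕1⊕1⊕1⊕0⊕0⊕1⊕1⊕0⊕0⊕0⊕1⊕1⊕0 = 1
s2: b2⊕b3⊕b6⊕b7⊕b10⊕b11⊕b14⊕b15⊕b18⊕b19⊕b22⊕b23⊕b26⊕b27⊕b30⊕b31 = 1⊕0⊕0⊕1⊕0⊕1⊕1⊕0⊕1⊕1⊕0⊕0⊕1⊕1⊕1⊕0 = 1
s4: b4⊕b5⊕b6⊕b7⊕b12⊕b13⊕b14⊕b15⊕b20⊕b21⊕b22⊕b23⊕b28⊕b29⊕b30⊕b31 = 0⊕0⊕0⊕1⊕0⊕0⊕1⊕0⊕1⊕0⊕0⊕0⊕1⊕1⊕1⊕0 = 0
s8: b8⊕b9⊕b10⊕b11⊕b12⊕b13⊕b14⊕b15⊕b24⊕b25⊕b26⊕b27⊕b28⊕b29⊕b30⊕b31 = 0⊕1⊕0⊕1⊕0⊕0⊕1⊕0⊕0⊕0⊕1⊕1⊕1⊕1⊕1⊕0 = 0
s16: b16⊕b17⊕b18⊕b19⊕b20⊕b21⊕b22⊕b23⊕b24⊕b25⊕b26⊕b27⊕b28⊕b29⊕b30⊕b31 = 0⊕1⊕1⊕1⊕1⊕0⊕0⊕0⊕0⊕0⊕1⊕1⊕1⊕1⊕1⊕0 = 1
Syndrome (s16...s1) = 10011 → position 19.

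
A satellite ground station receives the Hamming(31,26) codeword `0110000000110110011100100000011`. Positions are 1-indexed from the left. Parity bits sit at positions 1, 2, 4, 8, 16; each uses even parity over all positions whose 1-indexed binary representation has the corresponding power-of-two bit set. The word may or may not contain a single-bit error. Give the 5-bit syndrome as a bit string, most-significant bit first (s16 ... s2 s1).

00100

s1: b1⊕b3⊕b5⊕b7⊕b9⊕b11⊕b13⊕b15⊕b17⊕b19⊕b21⊕b23⊕b25⊕b27⊕b29⊕b31 = 0⊕1⊕0⊕0⊕0⊕1⊕0⊕1⊕0⊕1⊕0⊕1⊕0⊕0⊕0⊕1 = 0
s2: b2⊕b3⊕b6⊕b7⊕b10⊕b11⊕b14⊕b15⊕b18⊕b19⊕b22⊕b23⊕b26⊕b27⊕b30⊕b31 = 1⊕1⊕0⊕0⊕0⊕1⊕1⊕1⊕1⊕1⊕0⊕1⊕0⊕0⊕1⊕1 = 0
s4: b4⊕b5⊕b6⊕b7⊕b12⊕b13⊕b14⊕b15⊕b20⊕b21⊕b22⊕b23⊕b28⊕b29⊕b30⊕b31 = 0⊕0⊕0⊕0⊕1⊕0⊕1⊕1⊕1⊕0⊕0⊕1⊕0⊕0⊕1⊕1 = 1
s8: b8⊕b9⊕b10⊕b11⊕b12⊕b13⊕b14⊕b15⊕b24⊕b25⊕b26⊕b27⊕b28⊕b29⊕b30⊕b31 = 0⊕0⊕0⊕1⊕1⊕0⊕1⊕1⊕0⊕0⊕0⊕0⊕0⊕0⊕1⊕1 = 0
s16: b16⊕b17⊕b18⊕b19⊕b20⊕b21⊕b22⊕b23⊕b24⊕b25⊕b26⊕b27⊕b28⊕b29⊕b30⊕b31 = 0⊕0⊕1⊕1⊕1⊕0⊕0⊕1⊕0⊕0⊕0⊕0⊕0⊕0⊕1⊕1 = 0
Syndrome (s16...s1) = 00100 → position 4.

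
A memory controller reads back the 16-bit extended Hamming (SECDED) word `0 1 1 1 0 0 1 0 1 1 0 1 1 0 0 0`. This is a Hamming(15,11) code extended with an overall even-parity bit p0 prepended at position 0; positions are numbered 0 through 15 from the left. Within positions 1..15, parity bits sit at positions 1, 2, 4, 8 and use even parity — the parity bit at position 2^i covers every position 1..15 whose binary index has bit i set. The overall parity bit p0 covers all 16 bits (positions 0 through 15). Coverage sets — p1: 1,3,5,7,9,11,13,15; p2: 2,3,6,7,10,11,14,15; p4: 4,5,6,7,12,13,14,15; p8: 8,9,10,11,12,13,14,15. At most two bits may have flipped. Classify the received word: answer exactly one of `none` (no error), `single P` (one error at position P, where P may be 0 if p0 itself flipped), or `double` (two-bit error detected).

none

s1: b1⊕b3⊕b5⊕b7⊕b9⊕b11⊕b13⊕b15 = 1⊕1⊕0⊕0⊕1⊕1⊕0⊕0 = 0
s2: b2⊕b3⊕b6⊕b7⊕b10⊕b11⊕b14⊕b15 = 1⊕1⊕1⊕0⊕0⊕1⊕0⊕0 = 0
s4: b4⊕b5⊕b6⊕b7⊕b12⊕b13⊕b14⊕b15 = 0⊕0⊕1⊕0⊕1⊕0⊕0⊕0 = 0
s8: b8⊕b9⊕b10⊕b11⊕b12⊕b13⊕b14⊕b15 = 1⊕1⊕0⊕1⊕1⊕0⊕0⊕0 = 0
Syndrome (s8...s1) = 0000 → position 0 (no error).
Overall parity (XOR of all 16 bits, including p0): 0⊕1⊕1⊕1⊕0⊕0⊕1⊕0⊕1⊕1⊕0⊕1⊕1⊕0⊕0⊕0 = 0
Overall=0, syndrome position=0 → no error.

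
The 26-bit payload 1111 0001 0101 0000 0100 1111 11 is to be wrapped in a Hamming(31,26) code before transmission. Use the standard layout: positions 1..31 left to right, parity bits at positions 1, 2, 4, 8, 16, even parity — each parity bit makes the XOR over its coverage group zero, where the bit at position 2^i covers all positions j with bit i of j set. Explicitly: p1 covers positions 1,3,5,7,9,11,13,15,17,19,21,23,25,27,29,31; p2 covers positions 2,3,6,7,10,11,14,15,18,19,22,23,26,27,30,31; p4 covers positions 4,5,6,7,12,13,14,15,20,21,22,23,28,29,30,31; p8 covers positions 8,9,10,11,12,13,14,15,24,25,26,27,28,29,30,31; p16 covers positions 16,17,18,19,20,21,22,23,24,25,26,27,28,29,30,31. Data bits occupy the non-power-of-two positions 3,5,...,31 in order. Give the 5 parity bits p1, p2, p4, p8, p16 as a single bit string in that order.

Place data bits at non-power-of-two positions: b3=1, b5=1, b6=1, b7=1, b9=0, b10=0, b11=0, b12=1, b13=0, b14=1, b15=0, b17=1, b18=0, b19=0, b20=0, b21=0, b22=0, b23=1, b24=0, b25=0, b26=1, b27=1, b28=1, b29=1, b30=1, b31=1.
p1 = XOR of data positions {3,5,7,9,11,13,15,17,19,21,23,25,27,29,31} = 1⊕1⊕1⊕0⊕0⊕0⊕0⊕1⊕0⊕0⊕1⊕0⊕1⊕1⊕1 = 0
p2 = XOR of data positions {3,6,7,10,11,14,15,18,19,22,23,26,27,30,31} = 1⊕1⊕1⊕0⊕0⊕1⊕0⊕0⊕0⊕0⊕1⊕1⊕1⊕1⊕1 = 1
p4 = XOR of data positions {5,6,7,12,13,14,15,20,21,22,23,28,29,30,31} = 1⊕1⊕1⊕1⊕0⊕1⊕0⊕0⊕0⊕0⊕1⊕1⊕1⊕1⊕1 = 0
p8 = XOR of data positions {9,10,11,12,13,14,15,24,25,26,27,28,29,30,31} = 0⊕0⊕0⊕1⊕0⊕1⊕0⊕0⊕0⊕1⊕1⊕1⊕1⊕1⊕1 = 0
p16 = XOR of data positions {17,18,19,20,21,22,23,24,25,26,27,28,29,30,31} = 1⊕0⊕0⊕0⊕0⊕0⊕1⊕0⊕0⊕1⊕1⊕1⊕1⊕1⊕1 = 0
Parity bits p1,p2,p4,p8,p16 = 01000

01000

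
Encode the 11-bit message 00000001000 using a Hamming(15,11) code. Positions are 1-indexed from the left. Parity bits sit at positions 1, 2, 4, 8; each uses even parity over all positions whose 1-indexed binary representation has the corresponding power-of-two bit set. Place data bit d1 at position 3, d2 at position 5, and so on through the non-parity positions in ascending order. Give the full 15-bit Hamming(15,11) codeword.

Place data bits at non-power-of-two positions: b3=0, b5=0, b6=0, b7=0, b9=0, b10=0, b11=0, b12=1, b13=0, b14=0, b15=0.
p1 = XOR of data positions {3,5,7,9,11,13,15} = 0⊕0⊕0⊕0⊕0⊕0⊕0 = 0
p2 = XOR of data positions {3,6,7,10,11,14,15} = 0⊕0⊕0⊕0⊕0⊕0⊕0 = 0
p4 = XOR of data positions {5,6,7,12,13,14,15} = 0⊕0⊕0⊕1⊕0⊕0⊕0 = 1
p8 = XOR of data positions {9,10,11,12,13,14,15} = 0⊕0⊕0⊕1⊕0⊕0⊕0 = 1
Codeword b1..b15 = 000100010001000

000100010001000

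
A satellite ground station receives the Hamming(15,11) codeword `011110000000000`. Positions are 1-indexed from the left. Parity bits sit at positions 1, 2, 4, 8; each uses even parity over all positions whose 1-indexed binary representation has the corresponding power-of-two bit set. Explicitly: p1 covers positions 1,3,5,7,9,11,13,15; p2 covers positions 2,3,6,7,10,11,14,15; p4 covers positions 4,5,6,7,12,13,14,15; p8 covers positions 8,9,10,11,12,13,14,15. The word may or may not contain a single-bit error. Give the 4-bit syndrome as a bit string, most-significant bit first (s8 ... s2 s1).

s1: b1⊕b3⊕b5⊕b7⊕b9⊕b11⊕b13⊕b15 = 0⊕1⊕1⊕0⊕0⊕0⊕0⊕0 = 0
s2: b2⊕b3⊕b6⊕b7⊕b10⊕b11⊕b14⊕b15 = 1⊕1⊕0⊕0⊕0⊕0⊕0⊕0 = 0
s4: b4⊕b5⊕b6⊕b7⊕b12⊕b13⊕b14⊕b15 = 1⊕1⊕0⊕0⊕0⊕0⊕0⊕0 = 0
s8: b8⊕b9⊕b10⊕b11⊕b12⊕b13⊕b14⊕b15 = 0⊕0⊕0⊕0⊕0⊕0⊕0⊕0 = 0
Syndrome (s8...s1) = 0000 → position 0 (no error).

0000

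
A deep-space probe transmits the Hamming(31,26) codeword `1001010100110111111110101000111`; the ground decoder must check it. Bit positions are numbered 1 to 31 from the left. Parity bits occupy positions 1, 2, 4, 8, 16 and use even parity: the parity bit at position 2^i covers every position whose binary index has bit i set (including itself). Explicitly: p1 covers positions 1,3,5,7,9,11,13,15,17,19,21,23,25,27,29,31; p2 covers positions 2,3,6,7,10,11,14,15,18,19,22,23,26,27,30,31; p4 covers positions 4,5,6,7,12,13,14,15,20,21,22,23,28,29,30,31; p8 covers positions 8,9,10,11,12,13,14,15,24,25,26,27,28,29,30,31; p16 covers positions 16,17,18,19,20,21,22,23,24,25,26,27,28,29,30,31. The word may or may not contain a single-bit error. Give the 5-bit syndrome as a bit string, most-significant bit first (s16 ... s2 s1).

s1: b1⊕b3⊕b5⊕b7⊕b9⊕b11⊕b13⊕b15⊕b17⊕b19⊕b21⊕b23⊕b25⊕b27⊕b29⊕b31 = 1⊕0⊕0⊕0⊕0⊕1⊕0⊕1⊕1⊕1⊕1⊕1⊕1⊕0⊕1⊕1 = 0
s2: b2⊕b3⊕b6⊕b7⊕b10⊕b11⊕b14⊕b15⊕b18⊕b19⊕b22⊕b23⊕b26⊕b27⊕b30⊕b31 = 0⊕0⊕1⊕0⊕0⊕1⊕1⊕1⊕1⊕1⊕0⊕1⊕0⊕0⊕1⊕1 = 1
s4: b4⊕b5⊕b6⊕b7⊕b12⊕b13⊕b14⊕b15⊕b20⊕b21⊕b22⊕b23⊕b28⊕b29⊕b30⊕b31 = 1⊕0⊕1⊕0⊕1⊕0⊕1⊕1⊕1⊕1⊕0⊕1⊕0⊕1⊕1⊕1 = 1
s8: b8⊕b9⊕b10⊕b11⊕b12⊕b13⊕b14⊕b15⊕b24⊕b25⊕b26⊕b27⊕b28⊕b29⊕b30⊕b31 = 1⊕0⊕0⊕1⊕1⊕0⊕1⊕1⊕0⊕1⊕0⊕0⊕0⊕1⊕1⊕1 = 1
s16: b16⊕b17⊕b18⊕b19⊕b20⊕b21⊕b22⊕b23⊕b24⊕b25⊕b26⊕b27⊕b28⊕b29⊕b30⊕b31 = 1⊕1⊕1⊕1⊕1⊕1⊕0⊕1⊕0⊕1⊕0⊕0⊕0⊕1⊕1⊕1 = 1
Syndrome (s16...s1) = 11110 → position 30.

11110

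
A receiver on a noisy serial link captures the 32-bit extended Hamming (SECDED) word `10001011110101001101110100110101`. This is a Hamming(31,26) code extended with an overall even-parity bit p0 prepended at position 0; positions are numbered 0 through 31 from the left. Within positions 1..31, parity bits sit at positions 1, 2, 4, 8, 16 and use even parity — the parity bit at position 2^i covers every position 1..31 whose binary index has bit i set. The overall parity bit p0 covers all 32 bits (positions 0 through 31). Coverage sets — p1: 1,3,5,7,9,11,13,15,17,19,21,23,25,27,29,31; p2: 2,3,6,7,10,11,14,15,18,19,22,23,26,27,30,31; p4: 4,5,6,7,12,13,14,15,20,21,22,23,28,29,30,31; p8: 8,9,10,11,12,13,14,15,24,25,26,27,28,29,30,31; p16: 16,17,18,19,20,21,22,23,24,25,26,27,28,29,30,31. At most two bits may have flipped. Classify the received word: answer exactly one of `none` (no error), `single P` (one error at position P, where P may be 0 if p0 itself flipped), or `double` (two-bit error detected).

double

s1: b1⊕b3⊕b5⊕b7⊕b9⊕b11⊕b13⊕b15⊕b17⊕b19⊕b21⊕b23⊕b25⊕b27⊕b29⊕b31 = 0⊕0⊕0⊕1⊕1⊕1⊕1⊕0⊕1⊕1⊕1⊕1⊕0⊕1⊕1⊕1 = 1
s2: b2⊕b3⊕b6⊕b7⊕b10⊕b11⊕b14⊕b15⊕b18⊕b19⊕b22⊕b23⊕b26⊕b27⊕b30⊕b31 = 0⊕0⊕1⊕1⊕0⊕1⊕0⊕0⊕0⊕1⊕0⊕1⊕1⊕1⊕0⊕1 = 0
s4: b4⊕b5⊕b6⊕b7⊕b12⊕b13⊕b14⊕b15⊕b20⊕b21⊕b22⊕b23⊕b28⊕b29⊕b30⊕b31 = 1⊕0⊕1⊕1⊕0⊕1⊕0⊕0⊕1⊕1⊕0⊕1⊕0⊕1⊕0⊕1 = 1
s8: b8⊕b9⊕b10⊕b11⊕b12⊕b13⊕b14⊕b15⊕b24⊕b25⊕b26⊕b27⊕b28⊕b29⊕b30⊕b31 = 1⊕1⊕0⊕1⊕0⊕1⊕0⊕0⊕0⊕0⊕1⊕1⊕0⊕1⊕0⊕1 = 0
s16: b16⊕b17⊕b18⊕b19⊕b20⊕b21⊕b22⊕b23⊕b24⊕b25⊕b26⊕b27⊕b28⊕b29⊕b30⊕b31 = 1⊕1⊕0⊕1⊕1⊕1⊕0⊕1⊕0⊕0⊕1⊕1⊕0⊕1⊕0⊕1 = 0
Syndrome (s16...s1) = 00101 → position 5.
Overall parity (XOR of all 32 bits, including p0): 1⊕0⊕0⊕0⊕1⊕0⊕1⊕1⊕1⊕1⊕0⊕1⊕0⊕1⊕0⊕0⊕1⊕1⊕0⊕1⊕1⊕1⊕0⊕1⊕0⊕0⊕1⊕1⊕0⊕1⊕0⊕1 = 0
Overall=0, syndrome position=5 → double-bit error detected (uncorrectable).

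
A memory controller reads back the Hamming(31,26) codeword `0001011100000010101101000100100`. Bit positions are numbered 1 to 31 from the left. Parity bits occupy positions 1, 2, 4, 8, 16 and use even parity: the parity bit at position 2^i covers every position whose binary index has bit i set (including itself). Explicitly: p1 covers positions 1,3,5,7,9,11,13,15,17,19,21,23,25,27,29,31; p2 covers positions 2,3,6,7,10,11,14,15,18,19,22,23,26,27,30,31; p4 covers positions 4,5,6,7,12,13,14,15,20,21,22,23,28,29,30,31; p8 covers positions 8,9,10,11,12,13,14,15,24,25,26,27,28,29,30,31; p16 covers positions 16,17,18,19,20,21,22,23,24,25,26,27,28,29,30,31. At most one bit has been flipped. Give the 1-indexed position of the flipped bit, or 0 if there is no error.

s1: b1⊕b3⊕b5⊕b7⊕b9⊕b11⊕b13⊕b15⊕b17⊕b19⊕b21⊕b23⊕b25⊕b27⊕b29⊕b31 = 0⊕0⊕0⊕1⊕0⊕0⊕0⊕1⊕1⊕1⊕0⊕0⊕0⊕0⊕1⊕0 = 1
s2: b2⊕b3⊕b6⊕b7⊕b10⊕b11⊕b14⊕b15⊕b18⊕b19⊕b22⊕b23⊕b26⊕b27⊕b30⊕b31 = 0⊕0⊕1⊕1⊕0⊕0⊕0⊕1⊕0⊕1⊕1⊕0⊕1⊕0⊕0⊕0 = 0
s4: b4⊕b5⊕b6⊕b7⊕b12⊕b13⊕b14⊕b15⊕b20⊕b21⊕b22⊕b23⊕b28⊕b29⊕b30⊕b31 = 1⊕0⊕1⊕1⊕0⊕0⊕0⊕1⊕1⊕0⊕1⊕0⊕0⊕1⊕0⊕0 = 1
s8: b8⊕b9⊕b10⊕b11⊕b12⊕b13⊕b14⊕b15⊕b24⊕b25⊕b26⊕b27⊕b28⊕b29⊕b30⊕b31 = 1⊕0⊕0⊕0⊕0⊕0⊕0⊕1⊕0⊕0⊕1⊕0⊕0⊕1⊕0⊕0 = 0
s16: b16⊕b17⊕b18⊕b19⊕b20⊕b21⊕b22⊕b23⊕b24⊕b25⊕b26⊕b27⊕b28⊕b29⊕b30⊕b31 = 0⊕1⊕0⊕1⊕1⊕0⊕1⊕0⊕0⊕0⊕1⊕0⊕0⊕1⊕0⊕0 = 0
Syndrome (s16...s1) = 00101 → position 5.

5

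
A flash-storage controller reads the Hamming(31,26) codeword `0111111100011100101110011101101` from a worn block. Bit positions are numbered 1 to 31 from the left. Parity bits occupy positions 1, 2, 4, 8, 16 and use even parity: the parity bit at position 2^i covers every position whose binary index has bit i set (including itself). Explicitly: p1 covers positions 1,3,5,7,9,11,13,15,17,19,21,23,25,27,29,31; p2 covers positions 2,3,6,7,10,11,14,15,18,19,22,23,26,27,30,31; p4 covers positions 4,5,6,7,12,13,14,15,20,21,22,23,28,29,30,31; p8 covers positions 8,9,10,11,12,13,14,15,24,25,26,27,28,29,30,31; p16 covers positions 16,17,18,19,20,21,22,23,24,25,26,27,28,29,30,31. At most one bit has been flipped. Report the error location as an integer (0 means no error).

s1: b1⊕b3⊕b5⊕b7⊕b9⊕b11⊕b13⊕b15⊕b17⊕b19⊕b21⊕b23⊕b25⊕b27⊕b29⊕b31 = 0⊕1⊕1⊕1⊕0⊕0⊕1⊕0⊕1⊕1⊕1⊕0⊕1⊕0⊕1⊕1 = 0
s2: b2⊕b3⊕b6⊕b7⊕b10⊕b11⊕b14⊕b15⊕b18⊕b19⊕b22⊕b23⊕b26⊕b27⊕b30⊕b31 = 1⊕1⊕1⊕1⊕0⊕0⊕1⊕0⊕0⊕1⊕0⊕0⊕1⊕0⊕0⊕1 = 0
s4: b4⊕b5⊕b6⊕b7⊕b12⊕b13⊕b14⊕b15⊕b20⊕b21⊕b22⊕b23⊕b28⊕b29⊕b30⊕b31 = 1⊕1⊕1⊕1⊕1⊕1⊕1⊕0⊕1⊕1⊕0⊕0⊕1⊕1⊕0⊕1 = 0
s8: b8⊕b9⊕b10⊕b11⊕b12⊕b13⊕b14⊕b15⊕b24⊕b25⊕b26⊕b27⊕b28⊕b29⊕b30⊕b31 = 1⊕0⊕0⊕0⊕1⊕1⊕1⊕0⊕1⊕1⊕1⊕0⊕1⊕1⊕0⊕1 = 0
s16: b16⊕b17⊕b18⊕b19⊕b20⊕b21⊕b22⊕b23⊕b24⊕b25⊕b26⊕b27⊕b28⊕b29⊕b30⊕b31 = 0⊕1⊕0⊕1⊕1⊕1⊕0⊕0⊕1⊕1⊕1⊕0⊕1⊕1⊕0⊕1 = 0
Syndrome (s16...s1) = 00000 → position 0 (no error).

0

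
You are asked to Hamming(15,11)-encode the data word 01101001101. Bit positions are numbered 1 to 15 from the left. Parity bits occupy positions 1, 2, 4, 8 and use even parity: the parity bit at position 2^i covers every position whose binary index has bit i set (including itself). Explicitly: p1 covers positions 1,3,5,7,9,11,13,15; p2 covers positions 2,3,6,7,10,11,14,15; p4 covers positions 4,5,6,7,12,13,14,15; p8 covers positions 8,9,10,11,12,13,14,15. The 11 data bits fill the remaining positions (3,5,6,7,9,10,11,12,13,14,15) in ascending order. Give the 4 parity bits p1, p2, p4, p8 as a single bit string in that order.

0010

Place data bits at non-power-of-two positions: b3=0, b5=1, b6=1, b7=0, b9=1, b10=0, b11=0, b12=1, b13=1, b14=0, b15=1.
p1 = XOR of data positions {3,5,7,9,11,13,15} = 0⊕1⊕0⊕1⊕0⊕1⊕1 = 0
p2 = XOR of data positions {3,6,7,10,11,14,15} = 0⊕1⊕0⊕0⊕0⊕0⊕1 = 0
p4 = XOR of data positions {5,6,7,12,13,14,15} = 1⊕1⊕0⊕1⊕1⊕0⊕1 = 1
p8 = XOR of data positions {9,10,11,12,13,14,15} = 1⊕0⊕0⊕1⊕1⊕0⊕1 = 0
Parity bits p1,p2,p4,p8 = 0010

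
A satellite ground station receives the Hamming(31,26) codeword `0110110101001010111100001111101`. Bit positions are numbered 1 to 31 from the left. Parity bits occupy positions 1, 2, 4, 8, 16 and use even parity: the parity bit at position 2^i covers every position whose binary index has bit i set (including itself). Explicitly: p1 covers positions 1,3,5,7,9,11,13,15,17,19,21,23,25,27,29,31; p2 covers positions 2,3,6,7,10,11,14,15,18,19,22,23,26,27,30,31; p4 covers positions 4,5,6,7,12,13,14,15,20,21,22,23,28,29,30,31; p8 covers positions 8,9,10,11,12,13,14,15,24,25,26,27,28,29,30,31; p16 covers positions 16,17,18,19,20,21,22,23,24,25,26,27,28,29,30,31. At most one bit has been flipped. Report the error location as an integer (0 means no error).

0

s1: b1⊕b3⊕b5⊕b7⊕b9⊕b11⊕b13⊕b15⊕b17⊕b19⊕b21⊕b23⊕b25⊕b27⊕b29⊕b31 = 0⊕1⊕1⊕0⊕0⊕0⊕1⊕1⊕1⊕1⊕0⊕0⊕1⊕1⊕1⊕1 = 0
s2: b2⊕b3⊕b6⊕b7⊕b10⊕b11⊕b14⊕b15⊕b18⊕b19⊕b22⊕b23⊕b26⊕b27⊕b30⊕b31 = 1⊕1⊕1⊕0⊕1⊕0⊕0⊕1⊕1⊕1⊕0⊕0⊕1⊕1⊕0⊕1 = 0
s4: b4⊕b5⊕b6⊕b7⊕b12⊕b13⊕b14⊕b15⊕b20⊕b21⊕b22⊕b23⊕b28⊕b29⊕b30⊕b31 = 0⊕1⊕1⊕0⊕0⊕1⊕0⊕1⊕1⊕0⊕0⊕0⊕1⊕1⊕0⊕1 = 0
s8: b8⊕b9⊕b10⊕b11⊕b12⊕b13⊕b14⊕b15⊕b24⊕b25⊕b26⊕b27⊕b28⊕b29⊕b30⊕b31 = 1⊕0⊕1⊕0⊕0⊕1⊕0⊕1⊕0⊕1⊕1⊕1⊕1⊕1⊕0⊕1 = 0
s16: b16⊕b17⊕b18⊕b19⊕b20⊕b21⊕b22⊕b23⊕b24⊕b25⊕b26⊕b27⊕b28⊕b29⊕b30⊕b31 = 0⊕1⊕1⊕1⊕1⊕0⊕0⊕0⊕0⊕1⊕1⊕1⊕1⊕1⊕0⊕1 = 0
Syndrome (s16...s1) = 00000 → position 0 (no error).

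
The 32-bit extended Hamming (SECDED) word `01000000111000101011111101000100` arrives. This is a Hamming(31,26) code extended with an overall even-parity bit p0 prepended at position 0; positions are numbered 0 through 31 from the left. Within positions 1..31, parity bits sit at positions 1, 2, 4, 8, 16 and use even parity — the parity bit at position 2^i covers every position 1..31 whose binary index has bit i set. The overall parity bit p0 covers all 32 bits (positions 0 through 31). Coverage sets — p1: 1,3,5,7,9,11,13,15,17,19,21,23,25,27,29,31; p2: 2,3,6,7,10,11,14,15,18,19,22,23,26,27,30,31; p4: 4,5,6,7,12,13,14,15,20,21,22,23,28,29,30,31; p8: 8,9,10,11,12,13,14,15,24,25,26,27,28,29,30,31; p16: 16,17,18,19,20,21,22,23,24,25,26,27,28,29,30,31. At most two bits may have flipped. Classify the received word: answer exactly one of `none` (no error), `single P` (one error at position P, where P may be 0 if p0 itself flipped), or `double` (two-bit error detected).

double

s1: b1⊕b3⊕b5⊕b7⊕b9⊕b11⊕b13⊕b15⊕b17⊕b19⊕b21⊕b23⊕b25⊕b27⊕b29⊕b31 = 1⊕0⊕0⊕0⊕1⊕0⊕0⊕0⊕0⊕1⊕1⊕1⊕1⊕0⊕1⊕0 = 1
s2: b2⊕b3⊕b6⊕b7⊕b10⊕b11⊕b14⊕b15⊕b18⊕b19⊕b22⊕b23⊕b26⊕b27⊕b30⊕b31 = 0⊕0⊕0⊕0⊕1⊕0⊕1⊕0⊕1⊕1⊕1⊕1⊕0⊕0⊕0⊕0 = 0
s4: b4⊕b5⊕b6⊕b7⊕b12⊕b13⊕b14⊕b15⊕b20⊕b21⊕b22⊕b23⊕b28⊕b29⊕b30⊕b31 = 0⊕0⊕0⊕0⊕0⊕0⊕1⊕0⊕1⊕1⊕1⊕1⊕0⊕1⊕0⊕0 = 0
s8: b8⊕b9⊕b10⊕b11⊕b12⊕b13⊕b14⊕b15⊕b24⊕b25⊕b26⊕b27⊕b28⊕b29⊕b30⊕b31 = 1⊕1⊕1⊕0⊕0⊕0⊕1⊕0⊕0⊕1⊕0⊕0⊕0⊕1⊕0⊕0 = 0
s16: b16⊕b17⊕b18⊕b19⊕b20⊕b21⊕b22⊕b23⊕b24⊕b25⊕b26⊕b27⊕b28⊕b29⊕b30⊕b31 = 1⊕0⊕1⊕1⊕1⊕1⊕1⊕1⊕0⊕1⊕0⊕0⊕0⊕1⊕0⊕0 = 1
Syndrome (s16...s1) = 10001 → position 17.
Overall parity (XOR of all 32 bits, including p0): 0⊕1⊕0⊕0⊕0⊕0⊕0⊕0⊕1⊕1⊕1⊕0⊕0⊕0⊕1⊕0⊕1⊕0⊕1⊕1⊕1⊕1⊕1⊕1⊕0⊕1⊕0⊕0⊕0⊕1⊕0⊕0 = 0
Overall=0, syndrome position=17 → double-bit error detected (uncorrectable).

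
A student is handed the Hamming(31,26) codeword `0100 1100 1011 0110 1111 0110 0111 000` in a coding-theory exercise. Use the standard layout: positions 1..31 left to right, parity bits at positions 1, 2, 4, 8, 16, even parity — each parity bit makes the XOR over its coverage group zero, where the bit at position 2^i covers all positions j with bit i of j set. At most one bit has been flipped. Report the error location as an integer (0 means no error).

s1: b1⊕b3⊕b5⊕b7⊕b9⊕b11⊕b13⊕b15⊕b17⊕b19⊕b21⊕b23⊕b25⊕b27⊕b29⊕b31 = 0⊕0⊕1⊕0⊕1⊕1⊕0⊕1⊕1⊕1⊕0⊕1⊕0⊕1⊕0⊕0 = 0
s2: b2⊕b3⊕b6⊕b7⊕b10⊕b11⊕b14⊕b15⊕b18⊕b19⊕b22⊕b23⊕b26⊕b27⊕b30⊕b31 = 1⊕0⊕1⊕0⊕0⊕1⊕1⊕1⊕1⊕1⊕1⊕1⊕1⊕1⊕0⊕0 = 1
s4: b4⊕b5⊕b6⊕b7⊕b12⊕b13⊕b14⊕b15⊕b20⊕b21⊕b22⊕b23⊕b28⊕b29⊕b30⊕b31 = 0⊕1⊕1⊕0⊕1⊕0⊕1⊕1⊕1⊕0⊕1⊕1⊕1⊕0⊕0⊕0 = 1
s8: b8⊕b9⊕b10⊕b11⊕b12⊕b13⊕b14⊕b15⊕b24⊕b25⊕b26⊕b27⊕b28⊕b29⊕b30⊕b31 = 0⊕1⊕0⊕1⊕1⊕0⊕1⊕1⊕0⊕0⊕1⊕1⊕1⊕0⊕0⊕0 = 0
s16: b16⊕b17⊕b18⊕b19⊕b20⊕b21⊕b22⊕b23⊕b24⊕b25⊕b26⊕b27⊕b28⊕b29⊕b30⊕b31 = 0⊕1⊕1⊕1⊕1⊕0⊕1⊕1⊕0⊕0⊕1⊕1⊕1⊕0⊕0⊕0 = 1
Syndrome (s16...s1) = 10110 → position 22.

22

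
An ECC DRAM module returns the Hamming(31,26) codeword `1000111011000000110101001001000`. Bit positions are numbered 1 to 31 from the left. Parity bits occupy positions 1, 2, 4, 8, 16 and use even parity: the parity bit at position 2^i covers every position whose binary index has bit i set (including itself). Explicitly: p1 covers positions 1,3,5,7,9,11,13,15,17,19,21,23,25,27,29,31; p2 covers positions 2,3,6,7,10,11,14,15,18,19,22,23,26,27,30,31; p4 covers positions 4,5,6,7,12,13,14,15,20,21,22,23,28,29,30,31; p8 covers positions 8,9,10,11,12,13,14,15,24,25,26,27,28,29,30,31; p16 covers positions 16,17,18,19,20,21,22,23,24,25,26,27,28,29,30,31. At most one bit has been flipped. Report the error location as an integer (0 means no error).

s1: b1⊕b3⊕b5⊕b7⊕b9⊕b11⊕b13⊕b15⊕b17⊕b19⊕b21⊕b23⊕b25⊕b27⊕b29⊕b31 = 1⊕0⊕1⊕1⊕1⊕0⊕0⊕0⊕1⊕0⊕0⊕0⊕1⊕0⊕0⊕0 = 0
s2: b2⊕b3⊕b6⊕b7⊕b10⊕b11⊕b14⊕b15⊕b18⊕b19⊕b22⊕b23⊕b26⊕b27⊕b30⊕b31 = 0⊕0⊕1⊕1⊕1⊕0⊕0⊕0⊕1⊕0⊕1⊕0⊕0⊕0⊕0⊕0 = 1
s4: b4⊕b5⊕b6⊕b7⊕b12⊕b13⊕b14⊕b15⊕b20⊕b21⊕b22⊕b23⊕b28⊕b29⊕b30⊕b31 = 0⊕1⊕1⊕1⊕0⊕0⊕0⊕0⊕1⊕0⊕1⊕0⊕1⊕0⊕0⊕0 = 0
s8: b8⊕b9⊕b10⊕b11⊕b12⊕b13⊕b14⊕b15⊕b24⊕b25⊕b26⊕b27⊕b28⊕b29⊕b30⊕b31 = 0⊕1⊕1⊕0⊕0⊕0⊕0⊕0⊕0⊕1⊕0⊕0⊕1⊕0⊕0⊕0 = 0
s16: b16⊕b17⊕b18⊕b19⊕b20⊕b21⊕b22⊕b23⊕b24⊕b25⊕b26⊕b27⊕b28⊕b29⊕b30⊕b31 = 0⊕1⊕1⊕0⊕1⊕0⊕1⊕0⊕0⊕1⊕0⊕0⊕1⊕0⊕0⊕0 = 0
Syndrome (s16...s1) = 00010 → position 2.

2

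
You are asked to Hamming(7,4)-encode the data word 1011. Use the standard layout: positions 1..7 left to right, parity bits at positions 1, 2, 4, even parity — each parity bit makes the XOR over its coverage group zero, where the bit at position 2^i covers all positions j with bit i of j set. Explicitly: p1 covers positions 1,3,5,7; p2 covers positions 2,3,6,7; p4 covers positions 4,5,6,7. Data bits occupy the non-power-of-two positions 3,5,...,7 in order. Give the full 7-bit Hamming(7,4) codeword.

Place data bits at non-power-of-two positions: b3=1, b5=0, b6=1, b7=1.
p1 = XOR of data positions {3,5,7} = 1⊕0⊕1 = 0
p2 = XOR of data positions {3,6,7} = 1⊕1⊕1 = 1
p4 = XOR of data positions {5,6,7} = 0⊕1⊕1 = 0
Codeword b1..b7 = 0110011

0110011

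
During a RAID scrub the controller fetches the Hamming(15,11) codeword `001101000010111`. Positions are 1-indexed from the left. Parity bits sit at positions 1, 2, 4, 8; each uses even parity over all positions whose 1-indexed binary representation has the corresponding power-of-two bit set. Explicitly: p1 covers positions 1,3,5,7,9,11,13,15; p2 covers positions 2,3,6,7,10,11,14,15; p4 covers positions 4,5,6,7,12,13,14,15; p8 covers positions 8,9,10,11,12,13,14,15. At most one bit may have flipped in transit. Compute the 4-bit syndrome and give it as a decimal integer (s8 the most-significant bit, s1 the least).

s1: b1⊕b3⊕b5⊕b7⊕b9⊕b11⊕b13⊕b15 = 0⊕1⊕0⊕0⊕0⊕1⊕1⊕1 = 0
s2: b2⊕b3⊕b6⊕b7⊕b10⊕b11⊕b14⊕b15 = 0⊕1⊕1⊕0⊕0⊕1⊕1⊕1 = 1
s4: b4⊕b5⊕b6⊕b7⊕b12⊕b13⊕b14⊕b15 = 1⊕0⊕1⊕0⊕0⊕1⊕1⊕1 = 1
s8: b8⊕b9⊕b10⊕b11⊕b12⊕b13⊕b14⊕b15 = 0⊕0⊕0⊕1⊕0⊕1⊕1⊕1 = 0
Syndrome (s8...s1) = 0110 → position 6.

6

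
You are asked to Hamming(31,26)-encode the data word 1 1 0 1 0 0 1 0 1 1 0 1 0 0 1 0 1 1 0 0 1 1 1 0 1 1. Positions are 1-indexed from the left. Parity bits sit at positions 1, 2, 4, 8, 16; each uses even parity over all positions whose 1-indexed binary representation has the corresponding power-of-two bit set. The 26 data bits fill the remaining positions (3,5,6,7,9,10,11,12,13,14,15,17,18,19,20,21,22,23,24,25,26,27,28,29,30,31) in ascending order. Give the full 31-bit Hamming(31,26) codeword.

1010101000101101100101100111011

Place data bits at non-power-of-two positions: b3=1, b5=1, b6=0, b7=1, b9=0, b10=0, b11=1, b12=0, b13=1, b14=1, b15=0, b17=1, b18=0, b19=0, b20=1, b21=0, b22=1, b23=1, b24=0, b25=0, b26=1, b27=1, b28=1, b29=0, b30=1, b31=1.
p1 = XOR of data positions {3,5,7,9,11,13,15,17,19,21,23,25,27,29,31} = 1⊕1⊕1⊕0⊕1⊕1⊕0⊕1⊕0⊕0⊕1⊕0⊕1⊕0⊕1 = 1
p2 = XOR of data positions {3,6,7,10,11,14,15,18,19,22,23,26,27,30,31} = 1⊕0⊕1⊕0⊕1⊕1⊕0⊕0⊕0⊕1⊕1⊕1⊕1⊕1⊕1 = 0
p4 = XOR of data positions {5,6,7,12,13,14,15,20,21,22,23,28,29,30,31} = 1⊕0⊕1⊕0⊕1⊕1⊕0⊕1⊕0⊕1⊕1⊕1⊕0⊕1⊕1 = 0
p8 = XOR of data positions {9,10,11,12,13,14,15,24,25,26,27,28,29,30,31} = 0⊕0⊕1⊕0⊕1⊕1⊕0⊕0⊕0⊕1⊕1⊕1⊕0⊕1⊕1 = 0
p16 = XOR of data positions {17,18,19,20,21,22,23,24,25,26,27,28,29,30,31} = 1⊕0⊕0⊕1⊕0⊕1⊕1⊕0⊕0⊕1⊕1⊕1⊕0⊕1⊕1 = 1
Codeword b1..b31 = 1010101000101101100101100111011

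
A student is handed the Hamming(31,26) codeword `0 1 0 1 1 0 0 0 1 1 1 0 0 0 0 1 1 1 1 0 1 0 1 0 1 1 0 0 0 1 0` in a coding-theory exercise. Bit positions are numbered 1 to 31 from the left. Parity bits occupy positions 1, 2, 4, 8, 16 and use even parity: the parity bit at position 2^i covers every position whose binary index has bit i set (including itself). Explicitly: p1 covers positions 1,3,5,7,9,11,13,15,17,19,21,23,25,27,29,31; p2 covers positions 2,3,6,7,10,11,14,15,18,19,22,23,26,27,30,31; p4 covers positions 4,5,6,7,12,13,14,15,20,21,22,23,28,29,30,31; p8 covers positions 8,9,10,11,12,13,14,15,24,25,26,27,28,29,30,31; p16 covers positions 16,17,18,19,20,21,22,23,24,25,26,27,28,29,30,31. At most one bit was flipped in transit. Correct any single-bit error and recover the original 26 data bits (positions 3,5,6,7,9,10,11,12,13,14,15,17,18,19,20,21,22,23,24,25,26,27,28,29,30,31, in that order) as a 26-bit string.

01001110000111110101100010

s1: b1⊕b3⊕b5⊕b7⊕b9⊕b11⊕b13⊕b15⊕b17⊕b19⊕b21⊕b23⊕b25⊕b27⊕b29⊕b31 = 0⊕0⊕1⊕0⊕1⊕1⊕0⊕0⊕1⊕1⊕1⊕1⊕1⊕0⊕0⊕0 = 0
s2: b2⊕b3⊕b6⊕b7⊕b10⊕b11⊕b14⊕b15⊕b18⊕b19⊕b22⊕b23⊕b26⊕b27⊕b30⊕b31 = 1⊕0⊕0⊕0⊕1⊕1⊕0⊕0⊕1⊕1⊕0⊕1⊕1⊕0⊕1⊕0 = 0
s4: b4⊕b5⊕b6⊕b7⊕b12⊕b13⊕b14⊕b15⊕b20⊕b21⊕b22⊕b23⊕b28⊕b29⊕b30⊕b31 = 1⊕1⊕0⊕0⊕0⊕0⊕0⊕0⊕0⊕1⊕0⊕1⊕0⊕0⊕1⊕0 = 1
s8: b8⊕b9⊕b10⊕b11⊕b12⊕b13⊕b14⊕b15⊕b24⊕b25⊕b26⊕b27⊕b28⊕b29⊕b30⊕b31 = 0⊕1⊕1⊕1⊕0⊕0⊕0⊕0⊕0⊕1⊕1⊕0⊕0⊕0⊕1⊕0 = 0
s16: b16⊕b17⊕b18⊕b19⊕b20⊕b21⊕b22⊕b23⊕b24⊕b25⊕b26⊕b27⊕b28⊕b29⊕b30⊕b31 = 1⊕1⊕1⊕1⊕0⊕1⊕0⊕1⊕0⊕1⊕1⊕0⊕0⊕0⊕1⊕0 = 1
Syndrome (s16...s1) = 10100 → position 20.
Flip bit 20: corrected codeword = 0101100011100001111110101100010
Data bits at positions 3,5,6,7,9,10,11,12,13,14,15,17,18,19,20,21,22,23,24,25,26,27,28,29,30,31: 01001110000111110101100010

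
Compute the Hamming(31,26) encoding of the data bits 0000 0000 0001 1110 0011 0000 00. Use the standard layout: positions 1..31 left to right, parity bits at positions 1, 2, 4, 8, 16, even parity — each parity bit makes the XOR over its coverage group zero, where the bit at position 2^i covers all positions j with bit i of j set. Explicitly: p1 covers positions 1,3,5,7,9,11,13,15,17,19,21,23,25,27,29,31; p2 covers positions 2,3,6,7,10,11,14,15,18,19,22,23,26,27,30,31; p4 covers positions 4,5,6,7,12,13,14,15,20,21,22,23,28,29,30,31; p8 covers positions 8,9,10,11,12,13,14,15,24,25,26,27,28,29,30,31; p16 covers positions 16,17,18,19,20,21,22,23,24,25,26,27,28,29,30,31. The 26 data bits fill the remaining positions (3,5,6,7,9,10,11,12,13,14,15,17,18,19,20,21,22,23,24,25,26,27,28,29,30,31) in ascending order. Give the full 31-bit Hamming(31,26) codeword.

Place data bits at non-power-of-two positions: b3=0, b5=0, b6=0, b7=0, b9=0, b10=0, b11=0, b12=0, b13=0, b14=0, b15=0, b17=1, b18=1, b19=1, b20=1, b21=0, b22=0, b23=0, b24=1, b25=1, b26=0, b27=0, b28=0, b29=0, b30=0, b31=0.
p1 = XOR of data positions {3,5,7,9,11,13,15,17,19,21,23,25,27,29,31} = 0⊕0⊕0⊕0⊕0⊕0⊕0⊕1⊕1⊕0⊕0⊕1⊕0⊕0⊕0 = 1
p2 = XOR of data positions {3,6,7,10,11,14,15,18,19,22,23,26,27,30,31} = 0⊕0⊕0⊕0⊕0⊕0⊕0⊕1⊕1⊕0⊕0⊕0⊕0⊕0⊕0 = 0
p4 = XOR of data positions {5,6,7,12,13,14,15,20,21,22,23,28,29,30,31} = 0⊕0⊕0⊕0⊕0⊕0⊕0⊕1⊕0⊕0⊕0⊕0⊕0⊕0⊕0 = 1
p8 = XOR of data positions {9,10,11,12,13,14,15,24,25,26,27,28,29,30,31} = 0⊕0⊕0⊕0⊕0⊕0⊕0⊕1⊕1⊕0⊕0⊕0⊕0⊕0⊕0 = 0
p16 = XOR of data positions {17,18,19,20,21,22,23,24,25,26,27,28,29,30,31} = 1⊕1⊕1⊕1⊕0⊕0⊕0⊕1⊕1⊕0⊕0⊕0⊕0⊕0⊕0 = 0
Codeword b1..b31 = 1001000000000000111100011000000

1001000000000000111100011000000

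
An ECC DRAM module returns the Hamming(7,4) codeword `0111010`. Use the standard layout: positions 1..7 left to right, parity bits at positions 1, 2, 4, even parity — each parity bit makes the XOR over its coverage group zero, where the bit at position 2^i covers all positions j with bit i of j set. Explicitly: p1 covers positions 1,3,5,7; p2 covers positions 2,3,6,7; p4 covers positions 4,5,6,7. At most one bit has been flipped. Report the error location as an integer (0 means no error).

s1: b1⊕b3⊕b5⊕b7 = 0⊕1⊕0⊕0 = 1
s2: b2⊕b3⊕b6⊕b7 = 1⊕1⊕1⊕0 = 1
s4: b4⊕b5⊕b6⊕b7 = 1⊕0⊕1⊕0 = 0
Syndrome (s4...s1) = 011 → position 3.

3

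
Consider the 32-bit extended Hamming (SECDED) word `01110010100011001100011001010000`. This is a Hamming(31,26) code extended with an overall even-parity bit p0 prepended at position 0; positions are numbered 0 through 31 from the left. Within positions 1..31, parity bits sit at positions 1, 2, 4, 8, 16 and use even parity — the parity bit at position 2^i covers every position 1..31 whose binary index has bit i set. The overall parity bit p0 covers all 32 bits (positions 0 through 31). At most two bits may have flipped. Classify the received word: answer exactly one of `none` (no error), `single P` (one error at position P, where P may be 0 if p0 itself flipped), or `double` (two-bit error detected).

single 15

s1: b1⊕b3⊕b5⊕b7⊕b9⊕b11⊕b13⊕b15⊕b17⊕b19⊕b21⊕b23⊕b25⊕b27⊕b29⊕b31 = 1⊕1⊕0⊕0⊕0⊕0⊕1⊕0⊕1⊕0⊕1⊕0⊕1⊕1⊕0⊕0 = 1
s2: b2⊕b3⊕b6⊕b7⊕b10⊕b11⊕b14⊕b15⊕b18⊕b19⊕b22⊕b23⊕b26⊕b27⊕b30⊕b31 = 1⊕1⊕1⊕0⊕0⊕0⊕0⊕0⊕0⊕0⊕1⊕0⊕0⊕1⊕0⊕0 = 1
s4: b4⊕b5⊕b6⊕b7⊕b12⊕b13⊕b14⊕b15⊕b20⊕b21⊕b22⊕b23⊕b28⊕b29⊕b30⊕b31 = 0⊕0⊕1⊕0⊕1⊕1⊕0⊕0⊕0⊕1⊕1⊕0⊕0⊕0⊕0⊕0 = 1
s8: b8⊕b9⊕b10⊕b11⊕b12⊕b13⊕b14⊕b15⊕b24⊕b25⊕b26⊕b27⊕b28⊕b29⊕b30⊕b31 = 1⊕0⊕0⊕0⊕1⊕1⊕0⊕0⊕0⊕1⊕0⊕1⊕0⊕0⊕0⊕0 = 1
s16: b16⊕b17⊕b18⊕b19⊕b20⊕b21⊕b22⊕b23⊕b24⊕b25⊕b26⊕b27⊕b28⊕b29⊕b30⊕b31 = 1⊕1⊕0⊕0⊕0⊕1⊕1⊕0⊕0⊕1⊕0⊕1⊕0⊕0⊕0⊕0 = 0
Syndrome (s16...s1) = 01111 → position 15.
Overall parity (XOR of all 32 bits, including p0): 0⊕1⊕1⊕1⊕0⊕0⊕1⊕0⊕1⊕0⊕0⊕0⊕1⊕1⊕0⊕0⊕1⊕1⊕0⊕0⊕0⊕1⊕1⊕0⊕0⊕1⊕0⊕1⊕0⊕0⊕0⊕0 = 1
Overall=1, syndrome position=15 → single-bit error at position 15.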